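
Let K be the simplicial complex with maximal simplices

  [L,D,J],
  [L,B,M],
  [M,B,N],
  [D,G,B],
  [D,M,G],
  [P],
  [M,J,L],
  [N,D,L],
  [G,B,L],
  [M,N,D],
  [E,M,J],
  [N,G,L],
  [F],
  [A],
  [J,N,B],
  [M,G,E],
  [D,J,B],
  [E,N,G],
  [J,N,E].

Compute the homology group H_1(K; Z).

H_1 ≅ Z^2.

We work with the vertex ordering A < B < D < E < F < G < J < L < M < N < P. The simplices of K, each written with vertices in increasing order, are:

  0-simplices (11): A, B, D, E, F, G, J, L, M, N, P
  1-simplices (24): BD, BG, BJ, BL, BM, BN, DG, DJ, DL, DM, DN, EG, EJ, EM, EN, GL, GM, GN, JL, JM, JN, LM, LN, MN
  2-simplices (16): BDG, BDJ, BGL, BJN, BLM, BMN, DGM, DJL, DLN, DMN, EGM, EGN, EJM, EJN, GLN, JLM

giving chain groups C_0 ≅ Z^11, C_1 ≅ Z^24, C_2 ≅ Z^16.

The boundary map ∂_1: C_1 → C_0 maps an edge to its endpoints' difference, ∂[p,q] = q − p. For instance
  ∂BJ = J − B.
This gives a 11×24 integer matrix of rank 7; reducing to Smith normal form yields diagonal entries (1,1,1,1,1,1,1).

∂_2: C_2 → C_1 sends each 2-simplex [p,q,r] to [q,r] − [p,r] + [p,q]. For instance
  ∂BGL = GL − BL + BG,
  ∂EJN = JN − EN + EJ.
This gives a 24×16 integer matrix of rank 15; reducing to Smith normal form yields diagonal entries (1,1,1,1,1,1,1,1,1,1,1,1,1,1,1).

From H_k ≅ ker(∂_k) / im(∂_{k+1}) we obtain:

  H_1: rank ker ∂_1 − rank ∂_2 = (24 − 7) − 15 = 2, and the invariant factors of ∂_2 are all 1, so H_1 = Z^2.

(K is a triangulation of the disjoint union of the torus T^2 and a set of 3 points.)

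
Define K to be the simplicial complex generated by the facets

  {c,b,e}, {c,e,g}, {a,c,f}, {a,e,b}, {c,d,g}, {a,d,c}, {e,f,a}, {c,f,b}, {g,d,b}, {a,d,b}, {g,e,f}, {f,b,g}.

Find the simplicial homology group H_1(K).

H_1 = Z/2.

Fix the vertex order a < b < c < d < e < f < g and write every simplex with vertices in increasing order. Then dim K = 2 and the simplices of K are:

  0-simplices (7): a, b, c, d, e, f, g
  1-simplices (18): ab, ac, ad, ae, af, bc, bd, be, bf, bg, cd, ce, cf, cg, dg, ef, eg, fg
  2-simplices (12): abd, abe, acd, acf, aef, bce, bcf, bdg, bfg, cdg, ceg, efg

giving chain groups C_0 ≅ Z^7, C_1 ≅ Z^18, C_2 ≅ Z^12.

∂_1: C_1 → C_0 is given by ∂[p,q] = [q] − [p]. For instance
  ∂eg = g − e.
As a 7×18 matrix over Z this has rank 6, with invariant factors (1,1,1,1,1,1).

Boundary ∂_2: C_2 → C_1 acts by ∂[p,q,r] = [q,r] − [p,r] + [p,q]. For instance
  ∂bdg = dg − bg + bd,
  ∂abd = bd − ad + ab.
The 18×12 boundary matrix has rank 12 and Smith normal form diag(1,1,1,1,1,1,1,1,1,1,1,2).

Now H_k = ker ∂_k / im ∂_{k+1}, so:

  H_1: rank ker ∂_1 − rank ∂_2 = (18 − 6) − 12 = 0, and ∂_2 has invariant factor 2 > 1, so H_1 ≅ Z/2.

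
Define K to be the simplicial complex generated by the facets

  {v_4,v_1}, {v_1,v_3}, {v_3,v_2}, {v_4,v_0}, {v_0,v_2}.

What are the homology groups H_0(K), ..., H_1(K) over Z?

Take the total order v_0 < v_1 < v_2 < v_3 < v_4 on the vertex set. Then K (dimension 1) consists of the simplices:

  0-simplices (5): [v_0], [v_1], [v_2], [v_3], [v_4]
  1-simplices (5): [v_0,v_2], [v_0,v_4], [v_1,v_3], [v_1,v_4], [v_2,v_3]

giving chain groups C_0 ≅ Z^5, C_1 ≅ Z^5.

The boundary map ∂_1: C_1 → C_0 is given by ∂[p,q] = [q] − [p].
The resulting 5×5 matrix has rank 4, and its Smith normal form has invariant factors (1,1,1,1).

From H_k ≅ ker(∂_k) / im(∂_{k+1}) we obtain:

  H_0: rank C_0 − rank ∂_1 = 5 − 4 = 1, and the invariant factors of ∂_1 are all 1, so H_0 = Z.
  H_1: rank ker ∂_1 − rank ∂_2 = (5 − 4) − 0 = 1, and there is no ∂_2, so H_1 = Z.

H_0 = Z,  H_1 = Z.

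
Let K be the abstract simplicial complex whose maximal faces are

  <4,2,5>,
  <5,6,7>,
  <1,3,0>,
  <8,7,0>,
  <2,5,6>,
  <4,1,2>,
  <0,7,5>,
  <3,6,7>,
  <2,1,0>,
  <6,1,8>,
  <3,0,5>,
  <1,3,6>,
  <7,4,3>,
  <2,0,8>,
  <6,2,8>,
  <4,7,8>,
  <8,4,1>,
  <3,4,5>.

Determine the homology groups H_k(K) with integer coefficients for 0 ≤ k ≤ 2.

H_0 = Z,  H_1 = Z ⊕ Z/2,  H_2 = 0.

Take the total order 0 < 1 < 2 < 3 < 4 < 5 < 6 < 7 < 8 on the vertex set. Then K (dimension 2) consists of the simplices:

  0-simplices (9): [0], [1], [2], [3], [4], [5], [6], [7], [8]
  1-simplices (27): (27 of them)
  2-simplices (18): [0,1,2], [0,1,3], [0,2,8], [0,3,5], [0,5,7], [0,7,8], [1,2,4], [1,3,6], [1,4,8], [1,6,8], [2,4,5], [2,5,6], [2,6,8], [3,4,5], [3,4,7], [3,6,7], [4,7,8], [5,6,7]

Hence C_0 ≅ Z^9, C_1 ≅ Z^27, C_2 ≅ Z^18.

Boundary ∂_1: C_1 → C_0 sends each edge [p,q] (with p < q) to q − p.
This gives a 9×27 integer matrix of rank 8; reducing to Smith normal form yields diagonal entries (1,1,1,1,1,1,1,1).

∂_2: C_2 → C_1 sends each 2-simplex [p,q,r] to [q,r] − [p,r] + [p,q]. For instance
  ∂[2,6,8] = [6,8] − [2,8] + [2,6],
  ∂[0,7,8] = [7,8] − [0,8] + [0,7].
This gives a 27×18 integer matrix of rank 18; reducing to Smith normal form yields diagonal entries (1,1,1,1,1,1,1,1,1,1,1,1,1,1,1,1,1,2).

Now H_k = ker ∂_k / im ∂_{k+1}, so:

  H_0: rank C_0 − rank ∂_1 = 9 − 8 = 1, and the invariant factors of ∂_1 are all 1, so H_0 ≅ Z.
  H_1: rank ker ∂_1 − rank ∂_2 = (27 − 8) − 18 = 1, and ∂_2 has invariant factor 2 > 1, so H_1 ≅ Z ⊕ Z/2.
  H_2: rank ker ∂_2 − rank ∂_3 = (18 − 18) − 0 = 0, and there is no ∂_3, so H_2 ≅ 0.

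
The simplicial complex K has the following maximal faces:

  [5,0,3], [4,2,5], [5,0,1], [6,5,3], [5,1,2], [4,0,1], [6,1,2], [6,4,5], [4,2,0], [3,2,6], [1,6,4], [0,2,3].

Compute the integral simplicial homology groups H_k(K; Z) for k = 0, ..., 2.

H_0 = Z,  H_1 = Z/2Z,  H_2 = 0.

Take the total order 0 < 1 < 2 < 3 < 4 < 5 < 6 on the vertex set. Then K (dimension 2) consists of the simplices:

  0-simplices (7): [0], [1], [2], [3], [4], [5], [6]
  1-simplices (18): [0,1], [0,2], [0,3], [0,4], [0,5], [1,2], [1,4], [1,5], [1,6], [2,3], [2,4], [2,5], [2,6], [3,5], [3,6], [4,5], [4,6], [5,6]
  2-simplices (12): [0,1,4], [0,1,5], [0,2,3], [0,2,4], [0,3,5], [1,2,5], [1,2,6], [1,4,6], [2,3,6], [2,4,5], [3,5,6], [4,5,6]

so the chain groups are C_0 ≅ Z^7, C_1 ≅ Z^18, C_2 ≅ Z^12.

The boundary map ∂_1: C_1 → C_0 is given by ∂[p,q] = [q] − [p].
This gives a 7×18 integer matrix of rank 6; reducing to Smith normal form yields diagonal entries (1,1,1,1,1,1).

Boundary ∂_2: C_2 → C_1 maps a triangle to the signed sum of its edges. For instance
  ∂[0,3,5] = [3,5] − [0,5] + [0,3],
  ∂[2,4,5] = [4,5] − [2,5] + [2,4].
The resulting 18×12 matrix has rank 12, and its Smith normal form has invariant factors (1,1,1,1,1,1,1,1,1,1,1,2).

From H_k ≅ ker(∂_k) / im(∂_{k+1}) we obtain:

  H_0: rank C_0 − rank ∂_1 = 7 − 6 = 1, and the invariant factors of ∂_1 are all 1, so H_0 = Z.
  H_1: rank ker ∂_1 − rank ∂_2 = (18 − 6) − 12 = 0, and ∂_2 has invariant factor 2 > 1, so H_1 = Z/2Z.
  H_2: rank ker ∂_2 − rank ∂_3 = (12 − 12) − 0 = 0, and there is no ∂_3, so H_2 = 0.

As a check, the Euler characteristic is 7 − 18 + 12 = 1, which agrees with 1 − 0 + 0 = 1.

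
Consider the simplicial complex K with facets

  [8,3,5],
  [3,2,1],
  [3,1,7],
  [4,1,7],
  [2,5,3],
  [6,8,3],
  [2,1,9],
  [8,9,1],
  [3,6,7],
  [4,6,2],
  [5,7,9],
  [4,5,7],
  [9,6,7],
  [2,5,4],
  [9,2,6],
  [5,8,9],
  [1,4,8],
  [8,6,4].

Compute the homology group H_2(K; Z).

We work with the vertex ordering 1 < 2 < 3 < 4 < 5 < 6 < 7 < 8 < 9. The simplices of K, each written with vertices in increasing order, are:

  0-simplices (9): [1], [2], [3], [4], [5], [6], [7], [8], [9]
  1-simplices (27): (27 of them)
  2-simplices (18): [1,2,3], [1,2,9], [1,3,7], [1,4,7], [1,4,8], [1,8,9], [2,3,5], [2,4,5], [2,4,6], [2,6,9], [3,5,8], [3,6,7], [3,6,8], [4,5,7], [4,6,8], [5,7,9], [5,8,9], [6,7,9]

Hence C_0 ≅ Z^9, C_1 ≅ Z^27, C_2 ≅ Z^18.

∂_1: C_1 → C_0 sends each edge [p,q] (with p < q) to q − p. For instance
  ∂[2,4] = [4] − [2].
As a 9×27 matrix over Z this has rank 8, with invariant factors (1,1,1,1,1,1,1,1).

Boundary ∂_2: C_2 → C_1 sends each 2-simplex [p,q,r] to [q,r] − [p,r] + [p,q]. For instance
  ∂[2,6,9] = [6,9] − [2,9] + [2,6],
  ∂[3,6,8] = [6,8] − [3,8] + [3,6].
As a 27×18 matrix over Z this has rank 17, with invariant factors (1,1,1,1,1,1,1,1,1,1,1,1,1,1,1,1,1).

Computing H_k = (kernel of ∂_k) / (image of ∂_{k+1}):

  H_2: rank ker ∂_2 − rank ∂_3 = (18 − 17) − 0 = 1, and there is no ∂_3, so H_2 ≅ Z.

H_2 ≅ Z.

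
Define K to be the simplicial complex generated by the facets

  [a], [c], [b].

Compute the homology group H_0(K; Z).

Take the total order a < b < c on the vertex set. Then K (dimension 0) consists of the simplices:

  0-simplices (3): a, b, c

so the chain groups are C_0 ≅ Z^3.

From H_k ≅ ker(∂_k) / im(∂_{k+1}) we obtain:

  H_0: rank C_0 − rank ∂_1 = 3 − 0 = 3, and there is no ∂_1, so H_0 ≅ Z^3.

H_0 ≅ Z^3.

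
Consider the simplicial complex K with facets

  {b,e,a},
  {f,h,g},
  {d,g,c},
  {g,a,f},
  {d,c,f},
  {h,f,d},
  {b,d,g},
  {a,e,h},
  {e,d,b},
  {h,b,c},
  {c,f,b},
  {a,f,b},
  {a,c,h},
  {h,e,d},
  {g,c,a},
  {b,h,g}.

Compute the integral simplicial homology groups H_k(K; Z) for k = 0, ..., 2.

Take the total order a < b < c < d < e < f < g < h on the vertex set. Then K (dimension 2) consists of the simplices:

  0-simplices (8): a, b, c, d, e, f, g, h
  1-simplices (24): ab, ac, ae, af, ag, ah, bc, bd, be, bf, bg, bh, cd, cf, cg, ch, de, df, dg, dh, eh, fg, fh, gh
  2-simplices (16): abe, abf, acg, ach, aeh, afg, bcf, bch, bde, bdg, bgh, cdf, cdg, deh, dfh, fgh

Hence C_0 ≅ Z^8, C_1 ≅ Z^24, C_2 ≅ Z^16.

Boundary ∂_1: C_1 → C_0 maps an edge to its endpoints' difference, ∂[p,q] = q − p.
The resulting 8×24 matrix has rank 7, and its Smith normal form has invariant factors (1,1,1,1,1,1,1).

The boundary map ∂_2: C_2 → C_1 maps a triangle to the signed sum of its edges. For instance
  ∂bde = de − be + bd,
  ∂ach = ch − ah + ac.
The 24×16 boundary matrix has rank 15 and Smith normal form diag(1,1,1,1,1,1,1,1,1,1,1,1,1,1,1).

Reading off H_k = ker ∂_k / im ∂_{k+1}:

  H_0: rank C_0 − rank ∂_1 = 8 − 7 = 1, and the invariant factors of ∂_1 are all 1, so H_0 ≅ Z.
  H_1: rank ker ∂_1 − rank ∂_2 = (24 − 7) − 15 = 2, and the invariant factors of ∂_2 are all 1, so H_1 ≅ Z^2.
  H_2: rank ker ∂_2 − rank ∂_3 = (16 − 15) − 0 = 1, and there is no ∂_3, so H_2 ≅ Z.

As a check, the Euler characteristic is 8 − 24 + 16 = 0, which agrees with 1 − 2 + 1 = 0.
(K is a triangulation of the torus T^2.)

H_0 = Z,  H_1 = Z^2,  H_2 = Z.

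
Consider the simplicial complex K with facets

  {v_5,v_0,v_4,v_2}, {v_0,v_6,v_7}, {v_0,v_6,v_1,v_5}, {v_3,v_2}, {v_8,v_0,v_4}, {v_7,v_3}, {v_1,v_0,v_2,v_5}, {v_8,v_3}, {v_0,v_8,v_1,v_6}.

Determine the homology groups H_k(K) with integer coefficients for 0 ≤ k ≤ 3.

Fix the vertex order v_0 < v_1 < v_2 < v_3 < v_4 < v_5 < v_6 < v_7 < v_8 and write every simplex with vertices in increasing order. Then dim K = 3 and the simplices of K are:

  0-simplices (9): [v_0], [v_1], [v_2], [v_3], [v_4], [v_5], [v_6], [v_7], [v_8]
  1-simplices (21): (21 of them)
  2-simplices (15): (15 of them)
  3-simplices (4): [v_0,v_1,v_2,v_5], [v_0,v_1,v_5,v_6], [v_0,v_1,v_6,v_8], [v_0,v_2,v_4,v_5]

Hence C_0 ≅ Z^9, C_1 ≅ Z^21, C_2 ≅ Z^15, C_3 ≅ Z^4.

∂_1: C_1 → C_0 sends each edge [p,q] (with p < q) to q − p.
The resulting 9×21 matrix has rank 8, and its Smith normal form has invariant factors (1,1,1,1,1,1,1,1).

Boundary ∂_2: C_2 → C_1 acts by ∂[p,q,r] = [q,r] − [p,r] + [p,q]. For instance
  ∂[v_0,v_2,v_5] = [v_2,v_5] − [v_0,v_5] + [v_0,v_2],
  ∂[v_1,v_5,v_6] = [v_5,v_6] − [v_1,v_6] + [v_1,v_5].
The resulting 21×15 matrix has rank 11, and its Smith normal form has invariant factors (1,1,1,1,1,1,1,1,1,1,1).

∂_3: C_3 → C_2 sends each 3-simplex σ to the alternating sum Σ_i (−1)^i (σ with its i-th vertex removed). For instance
  ∂[v_0,v_1,v_5,v_6] = [v_1,v_5,v_6] − [v_0,v_5,v_6] + [v_0,v_1,v_6] − [v_0,v_1,v_5],
  ∂[v_0,v_1,v_6,v_8] = [v_1,v_6,v_8] − [v_0,v_6,v_8] + [v_0,v_1,v_8] − [v_0,v_1,v_6].
The 15×4 boundary matrix has rank 4 and Smith normal form diag(1,1,1,1).

Computing H_k = (kernel of ∂_k) / (image of ∂_{k+1}):

  H_0: rank C_0 − rank ∂_1 = 9 − 8 = 1, and the invariant factors of ∂_1 are all 1, so H_0 ≅ Z.
  H_1: rank ker ∂_1 − rank ∂_2 = (21 − 8) − 11 = 2, and the invariant factors of ∂_2 are all 1, so H_1 ≅ Z^2.
  H_2: rank ker ∂_2 − rank ∂_3 = (15 − 11) − 4 = 0, and the invariant factors of ∂_3 are all 1, so H_2 ≅ 0.
  H_3: rank ker ∂_3 − rank ∂_4 = (4 − 4) − 0 = 0, and there is no ∂_4, so H_3 ≅ 0.

H_0 = Z,  H_1 = Z^2,  H_2 = 0,  H_3 = 0.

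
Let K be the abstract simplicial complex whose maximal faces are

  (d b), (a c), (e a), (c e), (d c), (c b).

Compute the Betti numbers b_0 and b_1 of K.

b_0 = 1, b_1 = 2.

Take the total order a < b < c < d < e on the vertex set. Then K (dimension 1) consists of the simplices:

  0-simplices (5): a, b, c, d, e
  1-simplices (6): ac, ae, bc, bd, cd, ce

Hence C_0 ≅ Z^5, C_1 ≅ Z^6.

The boundary map ∂_1: C_1 → C_0 sends each edge [p,q] (with p < q) to q − p. For instance
  ∂bd = d − b.
The resulting 5×6 matrix has rank 4, and its Smith normal form has invariant factors (1,1,1,1).

Reading off H_k = ker ∂_k / im ∂_{k+1}:

  H_0: rank C_0 − rank ∂_1 = 5 − 4 = 1, and the invariant factors of ∂_1 are all 1, so H_0 ≅ Z.
  H_1: rank ker ∂_1 − rank ∂_2 = (6 − 4) − 0 = 2, and there is no ∂_2, so H_1 ≅ Z^2.

Hence the Betti numbers are b_0 = 1, b_1 = 2.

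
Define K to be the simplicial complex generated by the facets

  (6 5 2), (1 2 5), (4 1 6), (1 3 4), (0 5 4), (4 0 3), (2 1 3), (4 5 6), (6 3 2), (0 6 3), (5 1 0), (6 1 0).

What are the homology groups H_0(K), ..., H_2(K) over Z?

H_0 = Z,  H_1 = Z/2,  H_2 = 0.

Fix the vertex order 0 < 1 < 2 < 3 < 4 < 5 < 6 and write every simplex with vertices in increasing order. Then dim K = 2 and the simplices of K are:

  0-simplices (7): [0], [1], [2], [3], [4], [5], [6]
  1-simplices (18): [0,1], [0,3], [0,4], [0,5], [0,6], [1,2], [1,3], [1,4], [1,5], [1,6], [2,3], [2,5], [2,6], [3,4], [3,6], [4,5], [4,6], [5,6]
  2-simplices (12): [0,1,5], [0,1,6], [0,3,4], [0,3,6], [0,4,5], [1,2,3], [1,2,5], [1,3,4], [1,4,6], [2,3,6], [2,5,6], [4,5,6]

so the chain groups are C_0 ≅ Z^7, C_1 ≅ Z^18, C_2 ≅ Z^12.

The boundary map ∂_1: C_1 → C_0 maps an edge to its endpoints' difference, ∂[p,q] = q − p.
This gives a 7×18 integer matrix of rank 6; reducing to Smith normal form yields diagonal entries (1,1,1,1,1,1).

Boundary ∂_2: C_2 → C_1 sends each 2-simplex [p,q,r] to [q,r] − [p,r] + [p,q]. For instance
  ∂[1,2,3] = [2,3] − [1,3] + [1,2],
  ∂[0,1,5] = [1,5] − [0,5] + [0,1].
This gives a 18×12 integer matrix of rank 12; reducing to Smith normal form yields diagonal entries (1,1,1,1,1,1,1,1,1,1,1,2).

Now H_k = ker ∂_k / im ∂_{k+1}, so:

  H_0: rank C_0 − rank ∂_1 = 7 − 6 = 1, and the invariant factors of ∂_1 are all 1, so H_0 = Z.
  H_1: rank ker ∂_1 − rank ∂_2 = (18 − 6) − 12 = 0, and ∂_2 has invariant factor 2 > 1, so H_1 = Z/2.
  H_2: rank ker ∂_2 − rank ∂_3 = (12 − 12) − 0 = 0, and there is no ∂_3, so H_2 = 0.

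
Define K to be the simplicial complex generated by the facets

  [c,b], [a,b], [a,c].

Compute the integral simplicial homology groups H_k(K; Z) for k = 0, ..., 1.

H_0 = Z,  H_1 = Z.

Take the total order a < b < c on the vertex set. Then K (dimension 1) consists of the simplices:

  0-simplices (3): a, b, c
  1-simplices (3): ab, ac, bc

so the chain groups are C_0 ≅ Z^3, C_1 ≅ Z^3.

Boundary ∂_1: C_1 → C_0 is given by ∂[p,q] = [q] − [p].
This gives a 3×3 integer matrix of rank 2; reducing to Smith normal form yields diagonal entries (1,1).

From H_k ≅ ker(∂_k) / im(∂_{k+1}) we obtain:

  H_0: rank C_0 − rank ∂_1 = 3 − 2 = 1, and the invariant factors of ∂_1 are all 1, so H_0 ≅ Z.
  H_1: rank ker ∂_1 − rank ∂_2 = (3 − 2) − 0 = 1, and there is no ∂_2, so H_1 ≅ Z.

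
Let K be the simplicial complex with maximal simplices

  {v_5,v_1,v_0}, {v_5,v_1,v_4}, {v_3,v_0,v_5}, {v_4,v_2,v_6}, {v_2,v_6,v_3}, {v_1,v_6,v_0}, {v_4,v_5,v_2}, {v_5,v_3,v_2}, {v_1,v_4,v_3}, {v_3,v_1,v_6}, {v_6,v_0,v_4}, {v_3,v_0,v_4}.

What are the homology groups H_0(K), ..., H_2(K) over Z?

Order the vertices as v_0 < v_1 < v_2 < v_3 < v_4 < v_5 < v_6. Listing each simplex with vertices in this order, K has dimension 2 with simplices:

  0-simplices (7): [v_0], [v_1], [v_2], [v_3], [v_4], [v_5], [v_6]
  1-simplices (18): (18 of them)
  2-simplices (12): (12 of them)

so the chain groups are C_0 ≅ Z^7, C_1 ≅ Z^18, C_2 ≅ Z^12.

Boundary ∂_1: C_1 → C_0 maps an edge to its endpoints' difference, ∂[p,q] = q − p. For instance
  ∂[v_0,v_3] = [v_3] − [v_0].
This gives a 7×18 integer matrix of rank 6; reducing to Smith normal form yields diagonal entries (1,1,1,1,1,1).

The boundary map ∂_2: C_2 → C_1 acts by ∂[p,q,r] = [q,r] − [p,r] + [p,q]. For instance
  ∂[v_0,v_1,v_5] = [v_1,v_5] − [v_0,v_5] + [v_0,v_1],
  ∂[v_2,v_4,v_6] = [v_4,v_6] − [v_2,v_6] + [v_2,v_4].
This gives a 18×12 integer matrix of rank 12; reducing to Smith normal form yields diagonal entries (1,1,1,1,1,1,1,1,1,1,1,2).

Now H_k = ker ∂_k / im ∂_{k+1}, so:

  H_0: rank C_0 − rank ∂_1 = 7 − 6 = 1, and the invariant factors of ∂_1 are all 1, so H_0 = Z.
  H_1: rank ker ∂_1 − rank ∂_2 = (18 − 6) − 12 = 0, and ∂_2 has invariant factor 2 > 1, so H_1 = Z/2.
  H_2: rank ker ∂_2 − rank ∂_3 = (12 − 12) − 0 = 0, and there is no ∂_3, so H_2 = 0.

(K is a triangulation of the real projective plane RP^2.)

H_0 = Z,  H_1 = Z/2,  H_2 = 0.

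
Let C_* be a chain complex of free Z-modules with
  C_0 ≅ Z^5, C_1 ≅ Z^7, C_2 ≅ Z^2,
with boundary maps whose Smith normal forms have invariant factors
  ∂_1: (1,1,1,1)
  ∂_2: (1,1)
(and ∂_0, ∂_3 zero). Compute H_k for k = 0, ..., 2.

H_0 ≅ Z,  H_1 ≅ Z,  H_2 = 0.

H_0: b_0 = 5 − 0 − 4 = 1; torsion from ∂_1 factors > 1: none. So H_0 ≅ Z.
H_1: b_1 = 7 − 4 − 2 = 1; torsion from ∂_2 factors > 1: none. So H_1 ≅ Z.
H_2: b_2 = 2 − 2 − 0 = 0; torsion from ∂_3 factors > 1: none. So H_2 ≅ 0.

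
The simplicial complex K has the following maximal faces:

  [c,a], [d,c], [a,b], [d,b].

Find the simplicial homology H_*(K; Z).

H_0 ≅ Z,  H_1 ≅ Z.

K has 4 vertices, 4 edges.
rank ∂_0 = 0, rank ∂_1 = 3 ⇒ b_0 = 4 − 0 − 3 = 1; all invariant factors of ∂_1 are 1 so no torsion. So H_0 ≅ Z.
rank ∂_1 = 3, rank ∂_2 = 0 ⇒ b_1 = 4 − 3 − 0 = 1. So H_1 ≅ Z.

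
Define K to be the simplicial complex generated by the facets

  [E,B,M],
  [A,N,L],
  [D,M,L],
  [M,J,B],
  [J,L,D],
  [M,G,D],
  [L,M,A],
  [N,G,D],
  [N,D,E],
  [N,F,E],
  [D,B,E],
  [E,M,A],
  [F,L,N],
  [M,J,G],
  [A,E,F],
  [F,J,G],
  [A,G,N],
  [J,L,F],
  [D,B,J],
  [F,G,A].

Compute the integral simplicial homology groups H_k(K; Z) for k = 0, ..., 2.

We work with the vertex ordering A < B < D < E < F < G < J < L < M < N. The simplices of K, each written with vertices in increasing order, are:

  0-simplices (10): A, B, D, E, F, G, J, L, M, N
  1-simplices (30): AE, AF, AG, AL, AM, AN, BD, BE, BJ, BM, DE, DG, DJ, DL, DM, DN, EF, EM, EN, FG, FJ, FL, FN, GJ, GM, GN, JL, JM, LM, LN
  2-simplices (20): AEF, AEM, AFG, AGN, ALM, ALN, BDE, BDJ, BEM, BJM, DEN, DGM, DGN, DJL, DLM, EFN, FGJ, FJL, FLN, GJM

Hence C_0 ≅ Z^10, C_1 ≅ Z^30, C_2 ≅ Z^20.

∂_1: C_1 → C_0 is given by ∂[p,q] = [q] − [p]. For instance
  ∂AG = G − A.
The 10×30 boundary matrix has rank 9 and Smith normal form diag(1,1,1,1,1,1,1,1,1).

The boundary map ∂_2: C_2 → C_1 sends each 2-simplex [p,q,r] to [q,r] − [p,r] + [p,q]. For instance
  ∂AFG = FG − AG + AF,
  ∂BEM = EM − BM + BE.
As a 30×20 matrix over Z this has rank 20, with invariant factors (1,1,1,1,1,1,1,1,1,1,1,1,1,1,1,1,1,1,1,2).

Now H_k = ker ∂_k / im ∂_{k+1}, so:

  H_0: rank C_0 − rank ∂_1 = 10 − 9 = 1, and the invariant factors of ∂_1 are all 1, so H_0 ≅ Z.
  H_1: rank ker ∂_1 − rank ∂_2 = (30 − 9) − 20 = 1, and ∂_2 has invariant factor 2 > 1, so H_1 ≅ Z × Z/2.
  H_2: rank ker ∂_2 − rank ∂_3 = (20 − 20) − 0 = 0, and there is no ∂_3, so H_2 ≅ 0.

As a check, the Euler characteristic is 10 − 30 + 20 = 0, which agrees with 1 − 1 + 0 = 0.
(K is a triangulation of the Klein bottle.)

H_0 = Z,  H_1 = Z × Z/2,  H_2 = 0.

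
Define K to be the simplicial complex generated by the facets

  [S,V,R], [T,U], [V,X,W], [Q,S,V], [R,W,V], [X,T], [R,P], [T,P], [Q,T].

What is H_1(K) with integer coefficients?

H_1 ≅ Z^2.

Order the vertices as P < Q < R < S < T < U < V < W < X. Listing each simplex with vertices in this order, K has dimension 2 with simplices:

  0-simplices (9): P, Q, R, S, T, U, V, W, X
  1-simplices (14): PR, PT, QS, QT, QV, RS, RV, RW, SV, TU, TX, VW, VX, WX
  2-simplices (4): QSV, RSV, RVW, VWX

giving chain groups C_0 ≅ Z^9, C_1 ≅ Z^14, C_2 ≅ Z^4.

∂_1: C_1 → C_0 sends each edge [p,q] (with p < q) to q − p. For instance
  ∂RS = S − R.
This gives a 9×14 integer matrix of rank 8; reducing to Smith normal form yields diagonal entries (1,1,1,1,1,1,1,1).

∂_2: C_2 → C_1 sends each 2-simplex [p,q,r] to [q,r] − [p,r] + [p,q]. For instance
  ∂RSV = SV − RV + RS,
  ∂VWX = WX − VX + VW.
The resulting 14×4 matrix has rank 4, and its Smith normal form has invariant factors (1,1,1,1).

From H_k ≅ ker(∂_k) / im(∂_{k+1}) we obtain:

  H_1: rank ker ∂_1 − rank ∂_2 = (14 − 8) − 4 = 2, and the invariant factors of ∂_2 are all 1, so H_1 ≅ Z^2.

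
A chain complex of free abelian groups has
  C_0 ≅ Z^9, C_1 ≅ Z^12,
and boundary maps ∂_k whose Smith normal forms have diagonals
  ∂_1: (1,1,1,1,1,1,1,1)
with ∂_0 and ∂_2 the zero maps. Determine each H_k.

H_0 = Z,  H_1 = Z^4.

H_0: b_0 = 9 − 0 − 8 = 1; torsion from ∂_1 factors > 1: none. So H_0 = Z.
H_1: b_1 = 12 − 8 − 0 = 4; torsion from ∂_2 factors > 1: none. So H_1 = Z^4.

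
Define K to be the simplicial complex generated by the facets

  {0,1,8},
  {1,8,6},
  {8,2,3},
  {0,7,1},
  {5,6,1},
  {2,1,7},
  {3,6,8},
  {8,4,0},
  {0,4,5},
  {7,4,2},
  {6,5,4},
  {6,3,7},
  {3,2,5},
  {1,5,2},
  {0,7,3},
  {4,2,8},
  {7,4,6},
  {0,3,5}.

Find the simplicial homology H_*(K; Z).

H_0 = Z,  H_1 = Z^2,  H_2 = Z.

K has 9 vertices, 27 edges, 18 triangles.
rank ∂_0 = 0, rank ∂_1 = 8 ⇒ b_0 = 9 − 0 − 8 = 1; all invariant factors of ∂_1 are 1 so no torsion. So H_0 = Z.
rank ∂_1 = 8, rank ∂_2 = 17 ⇒ b_1 = 27 − 8 − 17 = 2; all invariant factors of ∂_2 are 1 so no torsion. So H_1 = Z^2.
rank ∂_2 = 17, rank ∂_3 = 0 ⇒ b_2 = 18 − 17 − 0 = 1. So H_2 = Z.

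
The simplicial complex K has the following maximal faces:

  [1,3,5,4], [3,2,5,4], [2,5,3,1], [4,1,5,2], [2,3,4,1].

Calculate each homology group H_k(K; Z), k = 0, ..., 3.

H_0 = Z,  H_1 = 0,  H_2 = 0,  H_3 = Z.

Order the vertices as 1 < 2 < 3 < 4 < 5. Listing each simplex with vertices in this order, K has dimension 3 with simplices:

  0-simplices (5): [1], [2], [3], [4], [5]
  1-simplices (10): [1,2], [1,3], [1,4], [1,5], [2,3], [2,4], [2,5], [3,4], [3,5], [4,5]
  2-simplices (10): [1,2,3], [1,2,4], [1,2,5], [1,3,4], [1,3,5], [1,4,5], [2,3,4], [2,3,5], [2,4,5], [3,4,5]
  3-simplices (5): [1,2,3,4], [1,2,3,5], [1,2,4,5], [1,3,4,5], [2,3,4,5]

giving chain groups C_0 ≅ Z^5, C_1 ≅ Z^10, C_2 ≅ Z^10, C_3 ≅ Z^5.

The boundary map ∂_1: C_1 → C_0 maps an edge to its endpoints' difference, ∂[p,q] = q − p. For instance
  ∂[2,5] = [5] − [2].
This gives a 5×10 integer matrix of rank 4; reducing to Smith normal form yields diagonal entries (1,1,1,1).

Boundary ∂_2: C_2 → C_1 sends each 2-simplex [p,q,r] to [q,r] − [p,r] + [p,q]. For instance
  ∂[2,4,5] = [4,5] − [2,5] + [2,4],
  ∂[3,4,5] = [4,5] − [3,5] + [3,4].
The 10×10 boundary matrix has rank 6 and Smith normal form diag(1,1,1,1,1,1).

Boundary ∂_3: C_3 → C_2 sends each 3-simplex σ to the alternating sum Σ_i (−1)^i (σ with its i-th vertex removed). For instance
  ∂[1,2,3,4] = [2,3,4] − [1,3,4] + [1,2,4] − [1,2,3],
  ∂[1,3,4,5] = [3,4,5] − [1,4,5] + [1,3,5] − [1,3,4].
The 10×5 boundary matrix has rank 4 and Smith normal form diag(1,1,1,1).

Now H_k = ker ∂_k / im ∂_{k+1}, so:

  H_0: rank C_0 − rank ∂_1 = 5 − 4 = 1, and the invariant factors of ∂_1 are all 1, so H_0 ≅ Z.
  H_1: rank ker ∂_1 − rank ∂_2 = (10 − 4) − 6 = 0, and the invariant factors of ∂_2 are all 1, so H_1 ≅ 0.
  H_2: rank ker ∂_2 − rank ∂_3 = (10 − 6) − 4 = 0, and the invariant factors of ∂_3 are all 1, so H_2 ≅ 0.
  H_3: rank ker ∂_3 − rank ∂_4 = (5 − 4) − 0 = 1, and there is no ∂_4, so H_3 ≅ Z.

As a check, the Euler characteristic is 5 − 10 + 10 − 5 = 0, which agrees with 1 − 0 + 0 − 1 = 0.
(K is a triangulation of the 3-sphere S^3.)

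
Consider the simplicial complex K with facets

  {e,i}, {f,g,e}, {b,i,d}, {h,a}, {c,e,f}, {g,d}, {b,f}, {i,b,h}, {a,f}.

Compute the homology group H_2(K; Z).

Take the total order a < b < c < d < e < f < g < h < i on the vertex set. Then K (dimension 2) consists of the simplices:

  0-simplices (9): a, b, c, d, e, f, g, h, i
  1-simplices (15): af, ah, bd, bf, bh, bi, ce, cf, dg, di, ef, eg, ei, fg, hi
  2-simplices (4): bdi, bhi, cef, efg

Hence C_0 ≅ Z^9, C_1 ≅ Z^15, C_2 ≅ Z^4.

Boundary ∂_1: C_1 → C_0 sends each edge [p,q] (with p < q) to q − p.
The 9×15 boundary matrix has rank 8 and Smith normal form diag(1,1,1,1,1,1,1,1).

Boundary ∂_2: C_2 → C_1 acts by ∂[p,q,r] = [q,r] − [p,r] + [p,q]. For instance
  ∂bdi = di − bi + bd,
  ∂cef = ef − cf + ce.
This gives a 15×4 integer matrix of rank 4; reducing to Smith normal form yields diagonal entries (1,1,1,1).

Reading off H_k = ker ∂_k / im ∂_{k+1}:

  H_2: rank ker ∂_2 − rank ∂_3 = (4 − 4) − 0 = 0, and there is no ∂_3, so H_2 ≅ 0.

H_2 = 0.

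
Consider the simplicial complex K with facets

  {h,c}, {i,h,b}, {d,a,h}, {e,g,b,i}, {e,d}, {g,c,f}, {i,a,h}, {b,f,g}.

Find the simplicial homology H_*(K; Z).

Order the vertices as a < b < c < d < e < f < g < h < i. Listing each simplex with vertices in this order, K has dimension 3 with simplices:

  0-simplices (9): a, b, c, d, e, f, g, h, i
  1-simplices (18): ad, ah, ai, be, bf, bg, bh, bi, cf, cg, ch, de, dh, eg, ei, fg, gi, hi
  2-simplices (9): adh, ahi, beg, bei, bfg, bgi, bhi, cfg, egi
  3-simplices (1): begi

so the chain groups are C_0 ≅ Z^9, C_1 ≅ Z^18, C_2 ≅ Z^9, C_3 ≅ Z^1.

The boundary map ∂_1: C_1 → C_0 sends each edge [p,q] (with p < q) to q − p.
The 9×18 boundary matrix has rank 8 and Smith normal form diag(1,1,1,1,1,1,1,1).

Boundary ∂_2: C_2 → C_1 acts by ∂[p,q,r] = [q,r] − [p,r] + [p,q]. For instance
  ∂bhi = hi − bi + bh,
  ∂adh = dh − ah + ad.
The resulting 18×9 matrix has rank 8, and its Smith normal form has invariant factors (1,1,1,1,1,1,1,1).

∂_3: C_3 → C_2 sends each 3-simplex σ to the alternating sum Σ_i (−1)^i (σ with its i-th vertex removed). For instance
  ∂begi = egi − bgi + bei − beg.
The 9×1 boundary matrix has rank 1 and Smith normal form diag(1).

Reading off H_k = ker ∂_k / im ∂_{k+1}:

  H_0: rank C_0 − rank ∂_1 = 9 − 8 = 1, and the invariant factors of ∂_1 are all 1, so H_0 = Z.
  H_1: rank ker ∂_1 − rank ∂_2 = (18 − 8) − 8 = 2, and the invariant factors of ∂_2 are all 1, so H_1 = Z^2.
  H_2: rank ker ∂_2 − rank ∂_3 = (9 − 8) − 1 = 0, and the invariant factors of ∂_3 are all 1, so H_2 = 0.
  H_3: rank ker ∂_3 − rank ∂_4 = (1 − 1) − 0 = 0, and there is no ∂_4, so H_3 = 0.

H_0 = Z,  H_1 = Z^2,  H_2 = 0,  H_3 = 0.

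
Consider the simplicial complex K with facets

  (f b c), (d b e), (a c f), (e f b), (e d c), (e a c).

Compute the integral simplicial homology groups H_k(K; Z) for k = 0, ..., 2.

H_0 ≅ Z,  H_1 ≅ Z,  H_2 = 0.

Take the total order a < b < c < d < e < f on the vertex set. Then K (dimension 2) consists of the simplices:

  0-simplices (6): a, b, c, d, e, f
  1-simplices (12): ac, ae, af, bc, bd, be, bf, cd, ce, cf, de, ef
  2-simplices (6): ace, acf, bcf, bde, bef, cde

so the chain groups are C_0 ≅ Z^6, C_1 ≅ Z^12, C_2 ≅ Z^6.

∂_1: C_1 → C_0 sends each edge [p,q] (with p < q) to q − p.
As a 6×12 matrix over Z this has rank 5, with invariant factors (1,1,1,1,1).

∂_2: C_2 → C_1 sends each 2-simplex [p,q,r] to [q,r] − [p,r] + [p,q]. For instance
  ∂bde = de − be + bd,
  ∂bcf = cf − bf + bc.
This gives a 12×6 integer matrix of rank 6; reducing to Smith normal form yields diagonal entries (1,1,1,1,1,1).

From H_k ≅ ker(∂_k) / im(∂_{k+1}) we obtain:

  H_0: rank C_0 − rank ∂_1 = 6 − 5 = 1, and the invariant factors of ∂_1 are all 1, so H_0 ≅ Z.
  H_1: rank ker ∂_1 − rank ∂_2 = (12 − 5) − 6 = 1, and the invariant factors of ∂_2 are all 1, so H_1 ≅ Z.
  H_2: rank ker ∂_2 − rank ∂_3 = (6 − 6) − 0 = 0, and there is no ∂_3, so H_2 ≅ 0.

As a check, the Euler characteristic is 6 − 12 + 6 = 0, which agrees with 1 − 1 + 0 = 0.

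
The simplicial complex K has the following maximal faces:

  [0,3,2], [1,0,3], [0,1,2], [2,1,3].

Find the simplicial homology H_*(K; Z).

H_0 ≅ Z,  H_1 = 0,  H_2 ≅ Z.

We work with the vertex ordering 0 < 1 < 2 < 3. The simplices of K, each written with vertices in increasing order, are:

  0-simplices (4): [0], [1], [2], [3]
  1-simplices (6): [0,1], [0,2], [0,3], [1,2], [1,3], [2,3]
  2-simplices (4): [0,1,2], [0,1,3], [0,2,3], [1,2,3]

Hence C_0 ≅ Z^4, C_1 ≅ Z^6, C_2 ≅ Z^4.

The boundary map ∂_1: C_1 → C_0 maps an edge to its endpoints' difference, ∂[p,q] = q − p. For instance
  ∂[2,3] = [3] − [2].
The resulting 4×6 matrix has rank 3, and its Smith normal form has invariant factors (1,1,1).

∂_2: C_2 → C_1 maps a triangle to the signed sum of its edges. For instance
  ∂[0,1,2] = [1,2] − [0,2] + [0,1],
  ∂[0,1,3] = [1,3] − [0,3] + [0,1].
The resulting 6×4 matrix has rank 3, and its Smith normal form has invariant factors (1,1,1).

Reading off H_k = ker ∂_k / im ∂_{k+1}:

  H_0: rank C_0 − rank ∂_1 = 4 − 3 = 1, and the invariant factors of ∂_1 are all 1, so H_0 = Z.
  H_1: rank ker ∂_1 − rank ∂_2 = (6 − 3) − 3 = 0, and the invariant factors of ∂_2 are all 1, so H_1 = 0.
  H_2: rank ker ∂_2 − rank ∂_3 = (4 − 3) − 0 = 1, and there is no ∂_3, so H_2 = Z.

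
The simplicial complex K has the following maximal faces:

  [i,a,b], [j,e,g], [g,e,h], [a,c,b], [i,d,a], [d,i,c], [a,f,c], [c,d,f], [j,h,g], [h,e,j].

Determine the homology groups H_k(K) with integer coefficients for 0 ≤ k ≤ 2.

K has 10 vertices, 18 edges, 10 triangles.
rank ∂_0 = 0, rank ∂_1 = 8 ⇒ b_0 = 10 − 0 − 8 = 2; all invariant factors of ∂_1 are 1 so no torsion. So H_0 = Z^2.
rank ∂_1 = 8, rank ∂_2 = 9 ⇒ b_1 = 18 − 8 − 9 = 1; all invariant factors of ∂_2 are 1 so no torsion. So H_1 = Z.
rank ∂_2 = 9, rank ∂_3 = 0 ⇒ b_2 = 10 − 9 − 0 = 1. So H_2 = Z.

H_0 = Z^2,  H_1 = Z,  H_2 = Z.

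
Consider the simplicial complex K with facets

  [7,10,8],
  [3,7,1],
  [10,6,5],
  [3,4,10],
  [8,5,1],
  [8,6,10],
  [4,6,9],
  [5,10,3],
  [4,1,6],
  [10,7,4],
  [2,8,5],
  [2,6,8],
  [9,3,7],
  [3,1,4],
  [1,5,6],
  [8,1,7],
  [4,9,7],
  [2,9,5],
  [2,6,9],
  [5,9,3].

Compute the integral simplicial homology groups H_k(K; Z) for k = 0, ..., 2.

H_0 = Z,  H_1 = Z ⊕ Z/2Z,  H_2 = 0.

Order the vertices as 1 < 2 < 3 < 4 < 5 < 6 < 7 < 8 < 9 < 10. Listing each simplex with vertices in this order, K has dimension 2 with simplices:

  0-simplices (10): [1], [2], [3], [4], [5], [6], [7], [8], [9], [10]
  1-simplices (30): (30 of them)
  2-simplices (20): (20 of them)

Hence C_0 ≅ Z^10, C_1 ≅ Z^30, C_2 ≅ Z^20.

Boundary ∂_1: C_1 → C_0 maps an edge to its endpoints' difference, ∂[p,q] = q − p. For instance
  ∂[2,8] = [8] − [2].
The resulting 10×30 matrix has rank 9, and its Smith normal form has invariant factors (1,1,1,1,1,1,1,1,1).

Boundary ∂_2: C_2 → C_1 acts by ∂[p,q,r] = [q,r] − [p,r] + [p,q]. For instance
  ∂[2,6,9] = [6,9] − [2,9] + [2,6],
  ∂[2,5,9] = [5,9] − [2,9] + [2,5].
This gives a 30×20 integer matrix of rank 20; reducing to Smith normal form yields diagonal entries (1,1,1,1,1,1,1,1,1,1,1,1,1,1,1,1,1,1,1,2).

From H_k ≅ ker(∂_k) / im(∂_{k+1}) we obtain:

  H_0: rank C_0 − rank ∂_1 = 10 − 9 = 1, and the invariant factors of ∂_1 are all 1, so H_0 ≅ Z.
  H_1: rank ker ∂_1 − rank ∂_2 = (30 − 9) − 20 = 1, and ∂_2 has invariant factor 2 > 1, so H_1 ≅ Z ⊕ Z/2Z.
  H_2: rank ker ∂_2 − rank ∂_3 = (20 − 20) − 0 = 0, and there is no ∂_3, so H_2 ≅ 0.

(K is a triangulation of the Klein bottle.)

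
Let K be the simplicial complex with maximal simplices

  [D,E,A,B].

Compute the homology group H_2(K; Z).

H_2 = 0.

We work with the vertex ordering A < B < D < E. The simplices of K, each written with vertices in increasing order, are:

  0-simplices (4): A, B, D, E
  1-simplices (6): AB, AD, AE, BD, BE, DE
  2-simplices (4): ABD, ABE, ADE, BDE
  3-simplices (1): ABDE

giving chain groups C_0 ≅ Z^4, C_1 ≅ Z^6, C_2 ≅ Z^4, C_3 ≅ Z^1.

The boundary map ∂_1: C_1 → C_0 sends each edge [p,q] (with p < q) to q − p. For instance
  ∂BE = E − B.
As a 4×6 matrix over Z this has rank 3, with invariant factors (1,1,1).

∂_2: C_2 → C_1 acts by ∂[p,q,r] = [q,r] − [p,r] + [p,q]. For instance
  ∂ABE = BE − AE + AB,
  ∂BDE = DE − BE + BD.
As a 6×4 matrix over Z this has rank 3, with invariant factors (1,1,1).

∂_3: C_3 → C_2 sends each 3-simplex σ to the alternating sum Σ_i (−1)^i (σ with its i-th vertex removed). For instance
  ∂ABDE = BDE − ADE + ABE − ABD.
This gives a 4×1 integer matrix of rank 1; reducing to Smith normal form yields diagonal entries (1).

Reading off H_k = ker ∂_k / im ∂_{k+1}:

  H_2: rank ker ∂_2 − rank ∂_3 = (4 − 3) − 1 = 0, and the invariant factors of ∂_3 are all 1, so H_2 = 0.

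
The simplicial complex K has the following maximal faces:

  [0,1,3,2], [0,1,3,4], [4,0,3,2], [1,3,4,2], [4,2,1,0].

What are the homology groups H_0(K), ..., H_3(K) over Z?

We work with the vertex ordering 0 < 1 < 2 < 3 < 4. The simplices of K, each written with vertices in increasing order, are:

  0-simplices (5): [0], [1], [2], [3], [4]
  1-simplices (10): [0,1], [0,2], [0,3], [0,4], [1,2], [1,3], [1,4], [2,3], [2,4], [3,4]
  2-simplices (10): [0,1,2], [0,1,3], [0,1,4], [0,2,3], [0,2,4], [0,3,4], [1,2,3], [1,2,4], [1,3,4], [2,3,4]
  3-simplices (5): [0,1,2,3], [0,1,2,4], [0,1,3,4], [0,2,3,4], [1,2,3,4]

Hence C_0 ≅ Z^5, C_1 ≅ Z^10, C_2 ≅ Z^10, C_3 ≅ Z^5.

Boundary ∂_1: C_1 → C_0 sends each edge [p,q] (with p < q) to q − p.
As a 5×10 matrix over Z this has rank 4, with invariant factors (1,1,1,1).

The boundary map ∂_2: C_2 → C_1 acts by ∂[p,q,r] = [q,r] − [p,r] + [p,q]. For instance
  ∂[1,3,4] = [3,4] − [1,4] + [1,3],
  ∂[0,2,4] = [2,4] − [0,4] + [0,2].
This gives a 10×10 integer matrix of rank 6; reducing to Smith normal form yields diagonal entries (1,1,1,1,1,1).

∂_3: C_3 → C_2 sends each 3-simplex σ to the alternating sum Σ_i (−1)^i (σ with its i-th vertex removed). For instance
  ∂[1,2,3,4] = [2,3,4] − [1,3,4] + [1,2,4] − [1,2,3],
  ∂[0,1,2,4] = [1,2,4] − [0,2,4] + [0,1,4] − [0,1,2].
The resulting 10×5 matrix has rank 4, and its Smith normal form has invariant factors (1,1,1,1).

From H_k ≅ ker(∂_k) / im(∂_{k+1}) we obtain:

  H_0: rank C_0 − rank ∂_1 = 5 − 4 = 1, and the invariant factors of ∂_1 are all 1, so H_0 ≅ Z.
  H_1: rank ker ∂_1 − rank ∂_2 = (10 − 4) − 6 = 0, and the invariant factors of ∂_2 are all 1, so H_1 ≅ 0.
  H_2: rank ker ∂_2 − rank ∂_3 = (10 − 6) − 4 = 0, and the invariant factors of ∂_3 are all 1, so H_2 ≅ 0.
  H_3: rank ker ∂_3 − rank ∂_4 = (5 − 4) − 0 = 1, and there is no ∂_4, so H_3 ≅ Z.

As a check, the Euler characteristic is 5 − 10 + 10 − 5 = 0, which agrees with 1 − 0 + 0 − 1 = 0.
(K is a triangulation of the 3-sphere S^3.)

H_0 ≅ Z,  H_1 = 0,  H_2 = 0,  H_3 ≅ Z.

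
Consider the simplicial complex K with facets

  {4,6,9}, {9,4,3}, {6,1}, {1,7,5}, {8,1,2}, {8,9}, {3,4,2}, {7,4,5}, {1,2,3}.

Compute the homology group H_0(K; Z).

H_0 ≅ Z.

We work with the vertex ordering 1 < 2 < 3 < 4 < 5 < 6 < 7 < 8 < 9. The simplices of K, each written with vertices in increasing order, are:

  0-simplices (9): [1], [2], [3], [4], [5], [6], [7], [8], [9]
  1-simplices (18): [1,2], [1,3], [1,5], [1,6], [1,7], [1,8], [2,3], [2,4], [2,8], [3,4], [3,9], [4,5], [4,6], [4,7], [4,9], [5,7], [6,9], [8,9]
  2-simplices (7): [1,2,3], [1,2,8], [1,5,7], [2,3,4], [3,4,9], [4,5,7], [4,6,9]

so the chain groups are C_0 ≅ Z^9, C_1 ≅ Z^18, C_2 ≅ Z^7.

The boundary map ∂_1: C_1 → C_0 maps an edge to its endpoints' difference, ∂[p,q] = q − p. For instance
  ∂[1,3] = [3] − [1].
This gives a 9×18 integer matrix of rank 8; reducing to Smith normal form yields diagonal entries (1,1,1,1,1,1,1,1).

Boundary ∂_2: C_2 → C_1 acts by ∂[p,q,r] = [q,r] − [p,r] + [p,q]. For instance
  ∂[4,5,7] = [5,7] − [4,7] + [4,5],
  ∂[2,3,4] = [3,4] − [2,4] + [2,3].
The resulting 18×7 matrix has rank 7, and its Smith normal form has invariant factors (1,1,1,1,1,1,1).

Computing H_k = (kernel of ∂_k) / (image of ∂_{k+1}):

  H_0: rank C_0 − rank ∂_1 = 9 − 8 = 1, and the invariant factors of ∂_1 are all 1, so H_0 ≅ Z.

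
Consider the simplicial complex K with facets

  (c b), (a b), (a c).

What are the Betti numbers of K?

Fix the vertex order a < b < c and write every simplex with vertices in increasing order. Then dim K = 1 and the simplices of K are:

  0-simplices (3): a, b, c
  1-simplices (3): ab, ac, bc

Hence C_0 ≅ Z^3, C_1 ≅ Z^3.

∂_1: C_1 → C_0 maps an edge to its endpoints' difference, ∂[p,q] = q − p.
As a 3×3 matrix over Z this has rank 2, with invariant factors (1,1).

Computing H_k = (kernel of ∂_k) / (image of ∂_{k+1}):

  H_0: rank C_0 − rank ∂_1 = 3 − 2 = 1, and the invariant factors of ∂_1 are all 1, so H_0 ≅ Z.
  H_1: rank ker ∂_1 − rank ∂_2 = (3 − 2) − 0 = 1, and there is no ∂_2, so H_1 ≅ Z.

Hence the Betti numbers are b_0 = 1, b_1 = 1.

b_0 = 1, b_1 = 1.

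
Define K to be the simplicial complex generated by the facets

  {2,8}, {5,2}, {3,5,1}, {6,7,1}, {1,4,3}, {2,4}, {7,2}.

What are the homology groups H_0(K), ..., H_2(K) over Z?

Order the vertices as 1 < 2 < 3 < 4 < 5 < 6 < 7 < 8. Listing each simplex with vertices in this order, K has dimension 2 with simplices:

  0-simplices (8): [1], [2], [3], [4], [5], [6], [7], [8]
  1-simplices (12): [1,3], [1,4], [1,5], [1,6], [1,7], [2,4], [2,5], [2,7], [2,8], [3,4], [3,5], [6,7]
  2-simplices (3): [1,3,4], [1,3,5], [1,6,7]

Hence C_0 ≅ Z^8, C_1 ≅ Z^12, C_2 ≅ Z^3.

∂_1: C_1 → C_0 sends each edge [p,q] (with p < q) to q − p.
The resulting 8×12 matrix has rank 7, and its Smith normal form has invariant factors (1,1,1,1,1,1,1).

∂_2: C_2 → C_1 acts by ∂[p,q,r] = [q,r] − [p,r] + [p,q]. For instance
  ∂[1,3,5] = [3,5] − [1,5] + [1,3],
  ∂[1,3,4] = [3,4] − [1,4] + [1,3].
The 12×3 boundary matrix has rank 3 and Smith normal form diag(1,1,1).

Reading off H_k = ker ∂_k / im ∂_{k+1}:

  H_0: rank C_0 − rank ∂_1 = 8 − 7 = 1, and the invariant factors of ∂_1 are all 1, so H_0 = Z.
  H_1: rank ker ∂_1 − rank ∂_2 = (12 − 7) − 3 = 2, and the invariant factors of ∂_2 are all 1, so H_1 = Z^2.
  H_2: rank ker ∂_2 − rank ∂_3 = (3 − 3) − 0 = 0, and there is no ∂_3, so H_2 = 0.

As a check, the Euler characteristic is 8 − 12 + 3 = -1, which agrees with 1 − 2 + 0 = -1.

H_0 ≅ Z,  H_1 ≅ Z^2,  H_2 = 0.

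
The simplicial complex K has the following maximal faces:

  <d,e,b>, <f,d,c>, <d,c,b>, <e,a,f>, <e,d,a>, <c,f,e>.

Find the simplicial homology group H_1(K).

K has 6 vertices, 12 edges, 6 triangles.
rank ∂_1 = 5, rank ∂_2 = 6 ⇒ b_1 = 12 − 5 − 6 = 1; all invariant factors of ∂_2 are 1 so no torsion. So H_1 ≅ Z.

H_1 = Z.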